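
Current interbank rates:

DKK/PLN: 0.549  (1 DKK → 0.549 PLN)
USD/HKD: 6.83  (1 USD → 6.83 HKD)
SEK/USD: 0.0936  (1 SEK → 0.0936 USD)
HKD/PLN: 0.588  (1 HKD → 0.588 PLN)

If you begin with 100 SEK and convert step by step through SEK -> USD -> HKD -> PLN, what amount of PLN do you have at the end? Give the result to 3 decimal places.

37.590

100 SEK × 0.0936 = 9.36 USD
9.36 USD × 6.83 = 63.9288 HKD
63.9288 HKD × 0.588 = 37.5901344 PLN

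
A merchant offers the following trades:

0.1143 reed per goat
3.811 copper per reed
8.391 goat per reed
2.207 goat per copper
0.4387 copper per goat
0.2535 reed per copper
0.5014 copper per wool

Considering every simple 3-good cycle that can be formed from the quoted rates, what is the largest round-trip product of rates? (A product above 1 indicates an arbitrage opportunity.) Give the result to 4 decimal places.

goat→reed→copper→goat: 0.1143 × 3.811 × 2.207 = 0.96136
goat→copper→reed→goat: 0.4387 × 0.2535 × 8.391 = 0.93317
Maximum is goat→reed→copper→goat at 0.9614; no arbitrage — every cycle loses value.

0.9614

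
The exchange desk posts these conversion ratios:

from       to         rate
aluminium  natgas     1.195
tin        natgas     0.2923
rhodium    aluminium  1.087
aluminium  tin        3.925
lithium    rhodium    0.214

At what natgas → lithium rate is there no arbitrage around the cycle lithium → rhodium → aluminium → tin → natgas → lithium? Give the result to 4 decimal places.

Known legs of the cycle: 0.214 × 1.087 × 3.925 × 0.2923 = 0.266877397495
For no arbitrage the full-cycle product must be 1, so the missing rate is 1 / 0.266877397495 ≈ 3.747039.

3.7470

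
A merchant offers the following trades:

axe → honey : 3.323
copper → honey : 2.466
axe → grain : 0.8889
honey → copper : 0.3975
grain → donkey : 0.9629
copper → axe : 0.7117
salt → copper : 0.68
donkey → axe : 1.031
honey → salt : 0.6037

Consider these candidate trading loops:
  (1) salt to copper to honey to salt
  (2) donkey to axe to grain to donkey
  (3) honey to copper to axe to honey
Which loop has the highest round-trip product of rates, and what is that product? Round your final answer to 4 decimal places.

(1) 0.68 × 2.466 × 0.6037 = 1.01233
(2) 1.031 × 0.8889 × 0.9629 = 0.88246
(3) 0.3975 × 0.7117 × 3.323 = 0.94008
Highest is cycle (1) at 1.0123 (>1, arbitrage).

1.0123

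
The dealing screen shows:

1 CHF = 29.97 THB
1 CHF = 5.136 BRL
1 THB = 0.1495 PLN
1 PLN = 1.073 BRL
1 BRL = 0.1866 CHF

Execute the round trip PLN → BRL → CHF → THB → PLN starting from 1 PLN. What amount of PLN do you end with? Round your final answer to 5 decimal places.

0.89710

1 PLN × 1.073 = 1.073 BRL
1.073 BRL × 0.1866 = 0.2002218 CHF
0.2002218 CHF × 29.97 = 6.000647346 THB
6.000647346 THB × 0.1495 = 0.897096778227 PLN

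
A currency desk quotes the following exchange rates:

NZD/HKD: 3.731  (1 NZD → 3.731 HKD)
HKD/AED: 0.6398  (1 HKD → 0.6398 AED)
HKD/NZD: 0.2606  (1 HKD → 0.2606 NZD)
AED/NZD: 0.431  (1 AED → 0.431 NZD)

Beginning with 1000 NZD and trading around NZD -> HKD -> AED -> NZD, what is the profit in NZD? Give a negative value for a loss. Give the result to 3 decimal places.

1000 NZD × 3.731 = 3731 HKD
3731 HKD × 0.6398 = 2387.0938 AED
2387.0938 AED × 0.431 = 1028.8374278 NZD
Net change: 1028.8374278 − 1000 = 28.8374278 NZD

28.837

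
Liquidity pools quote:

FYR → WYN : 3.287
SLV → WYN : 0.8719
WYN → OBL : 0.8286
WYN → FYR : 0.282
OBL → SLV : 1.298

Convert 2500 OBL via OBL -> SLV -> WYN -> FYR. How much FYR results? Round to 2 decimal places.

797.87

2500 OBL × 1.298 = 3245 SLV
3245 SLV × 0.8719 = 2829.3155 WYN
2829.3155 WYN × 0.282 = 797.866971 FYR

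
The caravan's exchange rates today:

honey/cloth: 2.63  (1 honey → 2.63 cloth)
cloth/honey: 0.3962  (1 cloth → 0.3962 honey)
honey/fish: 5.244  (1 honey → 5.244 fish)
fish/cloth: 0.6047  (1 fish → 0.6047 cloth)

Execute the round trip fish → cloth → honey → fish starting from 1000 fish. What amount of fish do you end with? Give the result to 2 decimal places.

1000 fish × 0.6047 = 604.7 cloth
604.7 cloth × 0.3962 = 239.58214 honey
239.58214 honey × 5.244 = 1256.36874216 fish

1256.37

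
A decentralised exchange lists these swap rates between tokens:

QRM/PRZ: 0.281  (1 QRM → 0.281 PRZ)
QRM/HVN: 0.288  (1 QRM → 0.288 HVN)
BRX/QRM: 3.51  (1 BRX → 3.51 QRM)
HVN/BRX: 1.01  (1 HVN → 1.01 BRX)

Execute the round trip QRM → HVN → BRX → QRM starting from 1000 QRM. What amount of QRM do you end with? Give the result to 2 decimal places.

1000 QRM × 0.288 = 288 HVN
288 HVN × 1.01 = 290.88 BRX
290.88 BRX × 3.51 = 1020.9888 QRM

1020.99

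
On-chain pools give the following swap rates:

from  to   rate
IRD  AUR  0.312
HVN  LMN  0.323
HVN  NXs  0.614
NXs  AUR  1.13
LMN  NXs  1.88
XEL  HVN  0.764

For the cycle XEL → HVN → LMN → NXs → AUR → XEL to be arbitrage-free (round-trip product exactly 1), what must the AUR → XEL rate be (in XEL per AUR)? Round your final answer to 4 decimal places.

Known legs of the cycle: 0.764 × 0.323 × 1.88 × 1.13 = 0.5242424368
For no arbitrage the full-cycle product must be 1, so the missing rate is 1 / 0.5242424368 ≈ 1.907514.

1.9075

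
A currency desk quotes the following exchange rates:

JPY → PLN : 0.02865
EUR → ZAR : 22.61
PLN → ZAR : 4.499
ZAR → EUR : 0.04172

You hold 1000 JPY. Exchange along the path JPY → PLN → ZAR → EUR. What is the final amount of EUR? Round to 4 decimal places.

5.3776

1000 JPY × 0.02865 = 28.65 PLN
28.65 PLN × 4.499 = 128.89635 ZAR
128.89635 ZAR × 0.04172 = 5.377555722 EUR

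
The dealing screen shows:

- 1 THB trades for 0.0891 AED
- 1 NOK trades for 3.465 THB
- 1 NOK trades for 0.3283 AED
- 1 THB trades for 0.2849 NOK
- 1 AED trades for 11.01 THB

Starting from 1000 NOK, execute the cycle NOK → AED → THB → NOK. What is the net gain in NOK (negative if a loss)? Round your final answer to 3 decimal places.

1000 NOK × 0.3283 = 328.3 AED
328.3 AED × 11.01 = 3614.583 THB
3614.583 THB × 0.2849 = 1029.7946967 NOK
Net change: 1029.7946967 − 1000 = 29.7946967 NOK

29.795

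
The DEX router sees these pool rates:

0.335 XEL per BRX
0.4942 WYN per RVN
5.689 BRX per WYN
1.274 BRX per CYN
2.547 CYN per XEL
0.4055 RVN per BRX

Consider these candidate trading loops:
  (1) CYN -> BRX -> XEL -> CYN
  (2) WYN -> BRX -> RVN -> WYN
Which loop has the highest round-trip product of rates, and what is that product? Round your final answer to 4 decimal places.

1.1401

(1) 1.274 × 0.335 × 2.547 = 1.08703
(2) 5.689 × 0.4055 × 0.4942 = 1.14006
Highest is cycle (2) at 1.1401 (>1, arbitrage).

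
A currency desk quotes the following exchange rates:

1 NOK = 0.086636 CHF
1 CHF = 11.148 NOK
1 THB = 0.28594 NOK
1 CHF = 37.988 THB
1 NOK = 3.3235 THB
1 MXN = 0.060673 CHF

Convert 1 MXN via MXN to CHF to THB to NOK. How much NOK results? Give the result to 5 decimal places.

1 MXN × 0.060673 = 0.060673 CHF
0.060673 CHF × 37.988 = 2.304845924 THB
2.304845924 THB × 0.28594 = 0.65904764350856 NOK

0.65905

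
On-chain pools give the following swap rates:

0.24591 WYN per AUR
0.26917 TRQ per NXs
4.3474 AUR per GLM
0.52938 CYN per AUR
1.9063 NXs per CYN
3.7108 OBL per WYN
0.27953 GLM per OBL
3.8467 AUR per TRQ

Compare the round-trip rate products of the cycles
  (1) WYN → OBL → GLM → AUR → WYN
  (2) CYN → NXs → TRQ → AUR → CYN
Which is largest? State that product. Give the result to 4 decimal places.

(1) 3.7108 × 0.27953 × 4.3474 × 0.24591 = 1.10892
(2) 1.9063 × 0.26917 × 3.8467 × 0.52938 = 1.04490
Highest is cycle (1) at 1.1089 (>1, arbitrage).

1.1089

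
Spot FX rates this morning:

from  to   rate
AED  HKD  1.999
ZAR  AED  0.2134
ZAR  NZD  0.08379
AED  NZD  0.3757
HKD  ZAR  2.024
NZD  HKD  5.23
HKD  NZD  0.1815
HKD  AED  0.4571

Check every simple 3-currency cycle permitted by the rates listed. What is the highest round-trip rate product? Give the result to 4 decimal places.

0.8982

NZD→HKD→AED→NZD: 5.23 × 0.4571 × 0.3757 = 0.89816
NZD→HKD→ZAR→NZD: 5.23 × 2.024 × 0.08379 = 0.88696
HKD→ZAR→AED→HKD: 2.024 × 0.2134 × 1.999 = 0.86341
Maximum is NZD→HKD→AED→NZD at 0.8982; no arbitrage — every cycle loses value.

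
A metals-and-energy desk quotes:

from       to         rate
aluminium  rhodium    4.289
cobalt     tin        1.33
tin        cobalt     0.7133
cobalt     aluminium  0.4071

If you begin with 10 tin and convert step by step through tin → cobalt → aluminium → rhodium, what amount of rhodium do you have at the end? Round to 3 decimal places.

12.455

10 tin × 0.7133 = 7.133 cobalt
7.133 cobalt × 0.4071 = 2.9038443 aluminium
2.9038443 aluminium × 4.289 = 12.4545882027 rhodium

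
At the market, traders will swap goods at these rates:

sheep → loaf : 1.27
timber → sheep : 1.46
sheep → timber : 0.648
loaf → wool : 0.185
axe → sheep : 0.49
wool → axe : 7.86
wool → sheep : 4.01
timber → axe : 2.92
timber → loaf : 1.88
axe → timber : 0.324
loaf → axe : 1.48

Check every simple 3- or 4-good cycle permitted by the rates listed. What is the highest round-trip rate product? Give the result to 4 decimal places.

sheep→loaf→wool→sheep: 1.27 × 0.185 × 4.01 = 0.94215
sheep→timber→axe→sheep: 0.648 × 2.92 × 0.49 = 0.92716
sheep→loaf→axe→sheep: 1.27 × 1.48 × 0.49 = 0.92100
sheep→loaf→wool→axe→sheep: 1.27 × 0.185 × 7.86 × 0.49 = 0.90489
sheep→timber→loaf→wool→sheep: 0.648 × 1.88 × 0.185 × 4.01 = 0.90375
loaf→axe→timber→loaf: 1.48 × 0.324 × 1.88 = 0.90150
sheep→loaf→axe→timber→sheep: 1.27 × 1.48 × 0.324 × 1.46 = 0.88913
loaf→wool→axe→timber→loaf: 0.185 × 7.86 × 0.324 × 1.88 = 0.88572
sheep→timber→loaf→axe→sheep: 0.648 × 1.88 × 1.48 × 0.49 = 0.88347
Maximum is sheep→loaf→wool→sheep at 0.9421; no arbitrage — every cycle loses value.

0.9421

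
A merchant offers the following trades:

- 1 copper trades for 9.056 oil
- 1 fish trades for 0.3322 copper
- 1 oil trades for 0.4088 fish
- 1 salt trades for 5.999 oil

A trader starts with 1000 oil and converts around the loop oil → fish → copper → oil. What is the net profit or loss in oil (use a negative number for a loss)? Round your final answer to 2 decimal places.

229.84

1000 oil × 0.4088 = 408.8 fish
408.8 fish × 0.3322 = 135.80336 copper
135.80336 copper × 9.056 = 1229.83522816 oil
Net change: 1229.83522816 − 1000 = 229.83522816 oil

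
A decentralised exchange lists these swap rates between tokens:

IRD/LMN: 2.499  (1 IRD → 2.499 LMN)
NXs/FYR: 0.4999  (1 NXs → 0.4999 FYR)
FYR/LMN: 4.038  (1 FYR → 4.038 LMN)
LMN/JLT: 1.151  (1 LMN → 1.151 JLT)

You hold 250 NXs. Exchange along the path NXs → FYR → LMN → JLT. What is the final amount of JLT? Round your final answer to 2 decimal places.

250 NXs × 0.4999 = 124.975 FYR
124.975 FYR × 4.038 = 504.64905 LMN
504.64905 LMN × 1.151 = 580.85105655 JLT

580.85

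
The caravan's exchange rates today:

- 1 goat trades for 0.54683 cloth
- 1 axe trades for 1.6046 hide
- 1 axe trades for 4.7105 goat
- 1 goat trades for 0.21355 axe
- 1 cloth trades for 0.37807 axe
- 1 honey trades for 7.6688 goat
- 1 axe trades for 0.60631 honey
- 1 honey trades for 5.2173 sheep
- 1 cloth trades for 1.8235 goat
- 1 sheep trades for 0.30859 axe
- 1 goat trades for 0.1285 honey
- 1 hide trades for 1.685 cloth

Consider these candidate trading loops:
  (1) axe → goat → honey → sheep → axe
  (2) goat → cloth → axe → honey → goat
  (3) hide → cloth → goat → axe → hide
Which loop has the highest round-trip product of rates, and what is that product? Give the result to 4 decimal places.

1.0529

(1) 4.7105 × 0.1285 × 5.2173 × 0.30859 = 0.97454
(2) 0.54683 × 0.37807 × 0.60631 × 7.6688 = 0.96127
(3) 1.685 × 1.8235 × 0.21355 × 1.6046 = 1.05286
Highest is cycle (3) at 1.0529 (>1, arbitrage).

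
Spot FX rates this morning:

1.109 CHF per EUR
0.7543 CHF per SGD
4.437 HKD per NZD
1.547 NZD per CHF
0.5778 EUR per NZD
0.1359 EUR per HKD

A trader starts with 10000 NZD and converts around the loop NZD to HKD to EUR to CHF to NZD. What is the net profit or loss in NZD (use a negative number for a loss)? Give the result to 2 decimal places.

10000 NZD × 4.437 = 44370 HKD
44370 HKD × 0.1359 = 6029.883 EUR
6029.883 EUR × 1.109 = 6687.140247 CHF
6687.140247 CHF × 1.547 = 10345.005962109 NZD
Net change: 10345.005962109 − 10000 = 345.005962109 NZD

345.01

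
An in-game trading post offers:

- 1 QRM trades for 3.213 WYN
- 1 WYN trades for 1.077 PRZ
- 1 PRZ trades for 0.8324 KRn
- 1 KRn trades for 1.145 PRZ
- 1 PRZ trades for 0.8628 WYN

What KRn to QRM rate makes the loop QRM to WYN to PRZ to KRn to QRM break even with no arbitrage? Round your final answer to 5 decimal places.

0.34717

Known legs of the cycle: 3.213 × 1.077 × 0.8324 = 2.8804377924
For no arbitrage the full-cycle product must be 1, so the missing rate is 1 / 2.8804377924 ≈ 0.3471694.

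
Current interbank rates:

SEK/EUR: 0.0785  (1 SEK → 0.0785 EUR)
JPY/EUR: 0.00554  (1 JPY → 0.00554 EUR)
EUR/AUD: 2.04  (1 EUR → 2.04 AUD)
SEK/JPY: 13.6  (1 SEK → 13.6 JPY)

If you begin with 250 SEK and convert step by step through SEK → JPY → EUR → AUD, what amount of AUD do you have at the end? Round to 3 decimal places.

250 SEK × 13.6 = 3400 JPY
3400 JPY × 0.00554 = 18.836 EUR
18.836 EUR × 2.04 = 38.42544 AUD

38.425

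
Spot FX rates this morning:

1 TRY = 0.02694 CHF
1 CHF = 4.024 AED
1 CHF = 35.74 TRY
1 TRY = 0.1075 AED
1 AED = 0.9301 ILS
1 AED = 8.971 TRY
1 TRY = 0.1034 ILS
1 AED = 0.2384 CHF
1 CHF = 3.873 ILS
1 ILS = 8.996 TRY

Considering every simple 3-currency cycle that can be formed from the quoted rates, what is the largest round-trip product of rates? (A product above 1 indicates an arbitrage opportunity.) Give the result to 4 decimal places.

AED→TRY→CHF→AED: 8.971 × 0.02694 × 4.024 = 0.97252
ILS→TRY→CHF→ILS: 8.996 × 0.02694 × 3.873 = 0.93863
AED→CHF→TRY→AED: 0.2384 × 35.74 × 0.1075 = 0.91594
ILS→TRY→AED→ILS: 8.996 × 0.1075 × 0.9301 = 0.89947
Maximum is AED→TRY→CHF→AED at 0.9725; no arbitrage — every cycle loses value.

0.9725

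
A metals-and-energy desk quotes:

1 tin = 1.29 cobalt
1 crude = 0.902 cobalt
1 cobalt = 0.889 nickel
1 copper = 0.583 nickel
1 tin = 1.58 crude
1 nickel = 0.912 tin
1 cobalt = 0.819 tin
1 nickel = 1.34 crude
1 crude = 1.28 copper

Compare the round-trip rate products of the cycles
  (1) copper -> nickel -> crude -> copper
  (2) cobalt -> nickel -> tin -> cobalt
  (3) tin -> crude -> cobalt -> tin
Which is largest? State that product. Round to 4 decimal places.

1.1672

(1) 0.583 × 1.34 × 1.28 = 0.99996
(2) 0.889 × 0.912 × 1.29 = 1.04589
(3) 1.58 × 0.902 × 0.819 = 1.16721
Highest is cycle (3) at 1.1672 (>1, arbitrage).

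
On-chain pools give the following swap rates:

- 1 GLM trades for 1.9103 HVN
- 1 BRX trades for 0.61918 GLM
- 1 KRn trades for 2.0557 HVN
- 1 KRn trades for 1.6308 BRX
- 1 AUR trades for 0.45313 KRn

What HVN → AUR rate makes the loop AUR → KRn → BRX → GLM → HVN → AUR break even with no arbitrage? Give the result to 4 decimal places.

Known legs of the cycle: 0.45313 × 1.6308 × 0.61918 × 1.9103 = 0.874061546761155816
For no arbitrage the full-cycle product must be 1, so the missing rate is 1 / 0.874061546761155816 ≈ 1.144084.

1.1441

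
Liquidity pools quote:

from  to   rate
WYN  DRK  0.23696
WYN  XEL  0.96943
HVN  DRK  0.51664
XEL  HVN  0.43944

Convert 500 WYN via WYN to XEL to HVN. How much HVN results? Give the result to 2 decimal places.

500 WYN × 0.96943 = 484.715 XEL
484.715 XEL × 0.43944 = 213.0031596 HVN

213.00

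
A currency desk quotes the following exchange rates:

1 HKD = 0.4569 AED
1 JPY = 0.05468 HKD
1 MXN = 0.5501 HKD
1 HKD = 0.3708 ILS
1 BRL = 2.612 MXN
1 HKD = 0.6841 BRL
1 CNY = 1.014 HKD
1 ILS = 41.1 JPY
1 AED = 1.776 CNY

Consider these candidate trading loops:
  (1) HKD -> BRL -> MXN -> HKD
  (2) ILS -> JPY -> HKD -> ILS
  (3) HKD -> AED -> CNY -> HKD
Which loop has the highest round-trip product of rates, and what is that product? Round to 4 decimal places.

(1) 0.6841 × 2.612 × 0.5501 = 0.98296
(2) 41.1 × 0.05468 × 0.3708 = 0.83332
(3) 0.4569 × 1.776 × 1.014 = 0.82281
Highest is cycle (1) at 0.9830 (≤1, no arbitrage).

0.9830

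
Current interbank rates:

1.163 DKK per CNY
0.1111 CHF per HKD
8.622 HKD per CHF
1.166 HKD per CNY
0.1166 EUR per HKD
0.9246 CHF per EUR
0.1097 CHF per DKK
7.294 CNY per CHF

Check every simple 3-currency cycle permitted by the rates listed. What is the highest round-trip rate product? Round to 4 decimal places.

HKD→CHF→CNY→HKD: 0.1111 × 7.294 × 1.166 = 0.94488
CHF→CNY→DKK→CHF: 7.294 × 1.163 × 0.1097 = 0.93058
HKD→EUR→CHF→HKD: 0.1166 × 0.9246 × 8.622 = 0.92952
Maximum is HKD→CHF→CNY→HKD at 0.9449; no arbitrage — every cycle loses value.

0.9449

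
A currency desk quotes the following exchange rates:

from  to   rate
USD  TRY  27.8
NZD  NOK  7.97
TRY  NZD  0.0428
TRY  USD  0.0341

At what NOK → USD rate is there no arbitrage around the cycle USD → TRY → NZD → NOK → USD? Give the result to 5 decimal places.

Known legs of the cycle: 27.8 × 0.0428 × 7.97 = 9.4830248
For no arbitrage the full-cycle product must be 1, so the missing rate is 1 / 9.4830248 ≈ 0.1054516.

0.10545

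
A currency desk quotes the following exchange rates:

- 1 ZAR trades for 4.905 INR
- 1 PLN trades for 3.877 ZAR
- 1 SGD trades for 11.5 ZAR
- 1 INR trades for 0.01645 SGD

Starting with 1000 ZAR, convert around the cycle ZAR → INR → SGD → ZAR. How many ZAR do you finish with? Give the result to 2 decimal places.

1000 ZAR × 4.905 = 4905 INR
4905 INR × 0.01645 = 80.68725 SGD
80.68725 SGD × 11.5 = 927.903375 ZAR

927.90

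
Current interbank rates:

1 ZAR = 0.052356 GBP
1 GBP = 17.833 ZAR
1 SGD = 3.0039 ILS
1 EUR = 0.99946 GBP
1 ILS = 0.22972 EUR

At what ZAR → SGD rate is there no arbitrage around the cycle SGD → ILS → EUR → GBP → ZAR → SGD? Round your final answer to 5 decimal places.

0.08131

Known legs of the cycle: 3.0039 × 0.22972 × 0.99946 × 17.833 = 12.29912189318002344
For no arbitrage the full-cycle product must be 1, so the missing rate is 1 / 12.29912189318002344 ≈ 0.0813066.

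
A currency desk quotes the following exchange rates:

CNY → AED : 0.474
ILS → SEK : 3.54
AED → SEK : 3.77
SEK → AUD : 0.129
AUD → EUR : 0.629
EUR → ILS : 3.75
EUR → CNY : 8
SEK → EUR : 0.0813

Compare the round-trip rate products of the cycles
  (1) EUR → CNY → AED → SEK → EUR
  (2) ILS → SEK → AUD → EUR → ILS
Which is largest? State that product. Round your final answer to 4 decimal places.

(1) 8 × 0.474 × 3.77 × 0.0813 = 1.16225
(2) 3.54 × 0.129 × 0.629 × 3.75 = 1.07715
Highest is cycle (1) at 1.1623 (>1, arbitrage).

1.1623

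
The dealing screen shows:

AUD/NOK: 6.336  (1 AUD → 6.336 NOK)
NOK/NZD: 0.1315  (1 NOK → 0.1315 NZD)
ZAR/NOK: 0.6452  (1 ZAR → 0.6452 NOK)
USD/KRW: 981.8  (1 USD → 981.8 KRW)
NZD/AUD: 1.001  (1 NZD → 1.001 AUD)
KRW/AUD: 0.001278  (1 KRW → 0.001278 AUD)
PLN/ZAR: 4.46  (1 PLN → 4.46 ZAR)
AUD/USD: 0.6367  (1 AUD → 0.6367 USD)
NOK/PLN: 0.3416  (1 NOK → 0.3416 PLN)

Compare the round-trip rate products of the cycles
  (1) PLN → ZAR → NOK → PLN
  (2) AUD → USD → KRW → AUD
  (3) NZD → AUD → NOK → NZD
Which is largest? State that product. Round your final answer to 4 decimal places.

0.9830

(1) 4.46 × 0.6452 × 0.3416 = 0.98299
(2) 0.6367 × 981.8 × 0.001278 = 0.79889
(3) 1.001 × 6.336 × 0.1315 = 0.83402
Highest is cycle (1) at 0.9830 (≤1, no arbitrage).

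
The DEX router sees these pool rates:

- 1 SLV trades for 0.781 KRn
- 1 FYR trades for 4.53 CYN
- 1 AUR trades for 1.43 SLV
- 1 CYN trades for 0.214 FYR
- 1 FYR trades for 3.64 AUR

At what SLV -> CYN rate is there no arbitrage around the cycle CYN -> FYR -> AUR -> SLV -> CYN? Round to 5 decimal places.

0.89774

Known legs of the cycle: 0.214 × 3.64 × 1.43 = 1.1139128
For no arbitrage the full-cycle product must be 1, so the missing rate is 1 / 1.1139128 ≈ 0.8977363.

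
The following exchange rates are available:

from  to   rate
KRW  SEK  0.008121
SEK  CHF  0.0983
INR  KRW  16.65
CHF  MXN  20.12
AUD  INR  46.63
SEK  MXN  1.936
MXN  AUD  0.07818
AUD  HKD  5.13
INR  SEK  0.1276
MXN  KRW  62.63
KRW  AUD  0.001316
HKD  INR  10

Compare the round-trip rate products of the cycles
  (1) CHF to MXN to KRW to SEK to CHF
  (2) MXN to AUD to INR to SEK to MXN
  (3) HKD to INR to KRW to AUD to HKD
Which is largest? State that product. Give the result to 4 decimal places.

(1) 20.12 × 62.63 × 0.008121 × 0.0983 = 1.00594
(2) 0.07818 × 46.63 × 0.1276 × 1.936 = 0.90057
(3) 10 × 16.65 × 0.001316 × 5.13 = 1.12405
Highest is cycle (3) at 1.1241 (>1, arbitrage).

1.1241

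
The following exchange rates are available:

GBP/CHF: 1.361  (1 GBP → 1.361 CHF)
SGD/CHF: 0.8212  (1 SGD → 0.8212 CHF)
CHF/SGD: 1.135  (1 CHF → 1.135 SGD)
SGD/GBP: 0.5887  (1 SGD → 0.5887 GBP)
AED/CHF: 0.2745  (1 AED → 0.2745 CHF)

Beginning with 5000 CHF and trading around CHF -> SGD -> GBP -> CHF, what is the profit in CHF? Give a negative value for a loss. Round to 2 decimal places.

-453.07

5000 CHF × 1.135 = 5675 SGD
5675 SGD × 0.5887 = 3340.8725 GBP
3340.8725 GBP × 1.361 = 4546.9274725 CHF
Net change: 4546.9274725 − 5000 = -453.0725275 CHF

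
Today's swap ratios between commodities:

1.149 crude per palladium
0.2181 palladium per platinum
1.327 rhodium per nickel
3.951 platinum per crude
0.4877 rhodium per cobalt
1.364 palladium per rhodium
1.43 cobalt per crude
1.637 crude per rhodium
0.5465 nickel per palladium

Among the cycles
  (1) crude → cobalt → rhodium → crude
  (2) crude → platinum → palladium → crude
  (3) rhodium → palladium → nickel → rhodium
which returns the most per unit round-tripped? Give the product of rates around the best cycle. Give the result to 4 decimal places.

(1) 1.43 × 0.4877 × 1.637 = 1.14166
(2) 3.951 × 0.2181 × 1.149 = 0.99011
(3) 1.364 × 0.5465 × 1.327 = 0.98918
Highest is cycle (1) at 1.1417 (>1, arbitrage).

1.1417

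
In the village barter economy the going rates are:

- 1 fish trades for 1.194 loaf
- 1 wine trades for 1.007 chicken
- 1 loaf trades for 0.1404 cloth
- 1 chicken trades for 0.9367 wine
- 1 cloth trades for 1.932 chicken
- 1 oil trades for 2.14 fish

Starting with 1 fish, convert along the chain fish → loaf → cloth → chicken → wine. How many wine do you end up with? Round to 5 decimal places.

0.30337

1 fish × 1.194 = 1.194 loaf
1.194 loaf × 0.1404 = 0.1676376 cloth
0.1676376 cloth × 1.932 = 0.3238758432 chicken
0.3238758432 chicken × 0.9367 = 0.30337450232544 wine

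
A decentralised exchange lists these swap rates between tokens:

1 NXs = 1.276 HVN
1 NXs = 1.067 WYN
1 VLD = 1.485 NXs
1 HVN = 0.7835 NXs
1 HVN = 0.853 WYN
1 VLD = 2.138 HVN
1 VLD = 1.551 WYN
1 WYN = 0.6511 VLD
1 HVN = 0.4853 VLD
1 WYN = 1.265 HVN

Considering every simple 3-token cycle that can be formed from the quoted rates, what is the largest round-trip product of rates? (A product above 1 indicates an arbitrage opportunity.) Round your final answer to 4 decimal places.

WYN→VLD→HVN→WYN: 0.6511 × 2.138 × 0.853 = 1.18742
NXs→WYN→HVN→NXs: 1.067 × 1.265 × 0.7835 = 1.05753
NXs→WYN→VLD→NXs: 1.067 × 0.6511 × 1.485 = 1.03166
WYN→HVN→VLD→WYN: 1.265 × 0.4853 × 1.551 = 0.95217
NXs→HVN→VLD→NXs: 1.276 × 0.4853 × 1.485 = 0.91958
Maximum is WYN→VLD→HVN→WYN at 1.1874; arbitrage exists.

1.1874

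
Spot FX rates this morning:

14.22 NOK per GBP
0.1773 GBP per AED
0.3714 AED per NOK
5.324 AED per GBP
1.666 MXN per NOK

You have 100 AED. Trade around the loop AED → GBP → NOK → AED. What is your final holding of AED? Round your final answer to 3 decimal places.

100 AED × 0.1773 = 17.73 GBP
17.73 GBP × 14.22 = 252.1206 NOK
252.1206 NOK × 0.3714 = 93.63759084 AED

93.638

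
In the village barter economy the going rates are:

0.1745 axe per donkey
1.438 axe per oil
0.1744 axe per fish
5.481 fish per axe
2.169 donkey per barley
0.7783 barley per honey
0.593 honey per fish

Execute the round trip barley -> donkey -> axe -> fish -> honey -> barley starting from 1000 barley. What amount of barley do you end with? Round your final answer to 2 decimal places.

1000 barley × 2.169 = 2169 donkey
2169 donkey × 0.1745 = 378.4905 axe
378.4905 axe × 5.481 = 2074.5064305 fish
2074.5064305 fish × 0.593 = 1230.1823132865 honey
1230.1823132865 honey × 0.7783 = 957.45089443088295 barley

957.45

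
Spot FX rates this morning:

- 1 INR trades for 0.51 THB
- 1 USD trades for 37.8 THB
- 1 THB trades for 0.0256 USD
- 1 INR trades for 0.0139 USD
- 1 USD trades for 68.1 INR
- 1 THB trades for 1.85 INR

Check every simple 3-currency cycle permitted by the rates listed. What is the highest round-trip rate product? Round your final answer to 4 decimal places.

THB→INR→USD→THB: 1.85 × 0.0139 × 37.8 = 0.97203
THB→USD→INR→THB: 0.0256 × 68.1 × 0.51 = 0.88911
Maximum is THB→INR→USD→THB at 0.9720; no arbitrage — every cycle loses value.

0.9720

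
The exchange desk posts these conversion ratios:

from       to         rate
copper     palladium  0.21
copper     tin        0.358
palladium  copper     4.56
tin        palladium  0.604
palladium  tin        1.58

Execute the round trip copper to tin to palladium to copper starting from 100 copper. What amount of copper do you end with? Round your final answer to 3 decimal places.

98.602

100 copper × 0.358 = 35.8 tin
35.8 tin × 0.604 = 21.6232 palladium
21.6232 palladium × 4.56 = 98.601792 copper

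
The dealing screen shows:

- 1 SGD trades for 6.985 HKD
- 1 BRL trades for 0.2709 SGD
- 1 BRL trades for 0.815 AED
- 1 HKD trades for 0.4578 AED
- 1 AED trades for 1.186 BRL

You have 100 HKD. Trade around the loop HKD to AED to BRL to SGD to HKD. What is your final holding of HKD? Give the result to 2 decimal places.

102.74

100 HKD × 0.4578 = 45.78 AED
45.78 AED × 1.186 = 54.29508 BRL
54.29508 BRL × 0.2709 = 14.708537172 SGD
14.708537172 SGD × 6.985 = 102.73913214642 HKD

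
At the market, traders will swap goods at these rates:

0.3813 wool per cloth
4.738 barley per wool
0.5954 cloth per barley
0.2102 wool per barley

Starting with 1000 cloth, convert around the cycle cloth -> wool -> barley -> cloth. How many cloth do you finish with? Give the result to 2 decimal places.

1075.65

1000 cloth × 0.3813 = 381.3 wool
381.3 wool × 4.738 = 1806.5994 barley
1806.5994 barley × 0.5954 = 1075.64928276 cloth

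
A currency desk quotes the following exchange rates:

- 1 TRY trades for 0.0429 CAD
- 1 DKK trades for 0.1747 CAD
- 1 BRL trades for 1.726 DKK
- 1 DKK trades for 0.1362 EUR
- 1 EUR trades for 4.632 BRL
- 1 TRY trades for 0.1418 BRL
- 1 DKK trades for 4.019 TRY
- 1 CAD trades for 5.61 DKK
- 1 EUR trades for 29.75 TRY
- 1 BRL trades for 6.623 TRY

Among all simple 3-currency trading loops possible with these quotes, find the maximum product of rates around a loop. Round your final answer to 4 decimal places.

EUR→BRL→DKK→EUR: 4.632 × 1.726 × 0.1362 = 1.08890
TRY→BRL→DKK→TRY: 0.1418 × 1.726 × 4.019 = 0.98364
TRY→CAD→DKK→TRY: 0.0429 × 5.61 × 4.019 = 0.96725
Maximum is EUR→BRL→DKK→EUR at 1.0889; arbitrage exists.

1.0889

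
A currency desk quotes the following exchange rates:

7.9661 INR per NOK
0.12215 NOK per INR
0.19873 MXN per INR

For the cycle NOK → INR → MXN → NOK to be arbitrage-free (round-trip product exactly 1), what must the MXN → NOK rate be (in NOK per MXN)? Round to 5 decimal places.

0.63167

Known legs of the cycle: 7.9661 × 0.19873 = 1.583103053
For no arbitrage the full-cycle product must be 1, so the missing rate is 1 / 1.583103053 ≈ 0.6316708.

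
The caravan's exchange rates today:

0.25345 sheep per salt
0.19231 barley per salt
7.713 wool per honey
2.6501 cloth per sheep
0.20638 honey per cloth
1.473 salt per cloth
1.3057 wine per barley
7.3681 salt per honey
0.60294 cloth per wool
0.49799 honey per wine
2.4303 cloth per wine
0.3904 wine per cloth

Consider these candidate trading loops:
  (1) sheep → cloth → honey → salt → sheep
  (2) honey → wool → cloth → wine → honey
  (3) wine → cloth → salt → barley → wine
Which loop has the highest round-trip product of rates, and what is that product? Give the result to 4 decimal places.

1.0214

(1) 2.6501 × 0.20638 × 7.3681 × 0.25345 = 1.02136
(2) 7.713 × 0.60294 × 0.3904 × 0.49799 = 0.90412
(3) 2.4303 × 1.473 × 0.19231 × 1.3057 = 0.89889
Highest is cycle (1) at 1.0214 (>1, arbitrage).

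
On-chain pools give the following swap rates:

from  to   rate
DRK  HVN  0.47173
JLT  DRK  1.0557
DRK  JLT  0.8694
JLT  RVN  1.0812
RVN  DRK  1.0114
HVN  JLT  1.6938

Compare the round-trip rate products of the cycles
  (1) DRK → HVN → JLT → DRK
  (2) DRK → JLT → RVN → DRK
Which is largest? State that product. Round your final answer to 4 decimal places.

(1) 0.47173 × 1.6938 × 1.0557 = 0.84352
(2) 0.8694 × 1.0812 × 1.0114 = 0.95071
Highest is cycle (2) at 0.9507 (≤1, no arbitrage).

0.9507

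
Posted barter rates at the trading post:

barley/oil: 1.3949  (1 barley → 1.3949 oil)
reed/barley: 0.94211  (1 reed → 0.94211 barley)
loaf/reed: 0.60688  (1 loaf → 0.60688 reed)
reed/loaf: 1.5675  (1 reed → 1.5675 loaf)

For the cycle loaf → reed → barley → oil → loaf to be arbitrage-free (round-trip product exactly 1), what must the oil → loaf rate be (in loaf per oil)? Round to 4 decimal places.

1.2539

Known legs of the cycle: 0.60688 × 0.94211 × 1.3949 = 0.79753089016432
For no arbitrage the full-cycle product must be 1, so the missing rate is 1 / 0.79753089016432 ≈ 1.253870.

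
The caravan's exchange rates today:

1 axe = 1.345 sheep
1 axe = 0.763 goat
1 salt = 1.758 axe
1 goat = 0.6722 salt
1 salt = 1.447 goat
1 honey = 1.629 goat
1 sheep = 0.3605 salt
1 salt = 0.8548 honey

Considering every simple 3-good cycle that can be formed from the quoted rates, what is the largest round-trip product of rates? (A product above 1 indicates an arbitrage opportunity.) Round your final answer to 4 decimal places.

goat→salt→honey→goat: 0.6722 × 0.8548 × 1.629 = 0.93602
axe→goat→salt→axe: 0.763 × 0.6722 × 1.758 = 0.90166
axe→sheep→salt→axe: 1.345 × 0.3605 × 1.758 = 0.85241
Maximum is goat→salt→honey→goat at 0.9360; no arbitrage — every cycle loses value.

0.9360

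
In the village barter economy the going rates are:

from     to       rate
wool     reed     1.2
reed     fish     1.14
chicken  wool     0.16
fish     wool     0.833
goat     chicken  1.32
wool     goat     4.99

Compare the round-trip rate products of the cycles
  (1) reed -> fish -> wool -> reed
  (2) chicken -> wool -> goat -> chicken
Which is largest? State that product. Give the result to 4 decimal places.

1.1395

(1) 1.14 × 0.833 × 1.2 = 1.13954
(2) 0.16 × 4.99 × 1.32 = 1.05389
Highest is cycle (1) at 1.1395 (>1, arbitrage).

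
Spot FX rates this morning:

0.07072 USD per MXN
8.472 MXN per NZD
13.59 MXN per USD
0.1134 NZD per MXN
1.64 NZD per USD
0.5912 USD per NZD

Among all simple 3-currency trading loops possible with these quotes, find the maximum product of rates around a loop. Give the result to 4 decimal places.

MXN→USD→NZD→MXN: 0.07072 × 1.64 × 8.472 = 0.98259
MXN→NZD→USD→MXN: 0.1134 × 0.5912 × 13.59 = 0.91110
Maximum is MXN→USD→NZD→MXN at 0.9826; no arbitrage — every cycle loses value.

0.9826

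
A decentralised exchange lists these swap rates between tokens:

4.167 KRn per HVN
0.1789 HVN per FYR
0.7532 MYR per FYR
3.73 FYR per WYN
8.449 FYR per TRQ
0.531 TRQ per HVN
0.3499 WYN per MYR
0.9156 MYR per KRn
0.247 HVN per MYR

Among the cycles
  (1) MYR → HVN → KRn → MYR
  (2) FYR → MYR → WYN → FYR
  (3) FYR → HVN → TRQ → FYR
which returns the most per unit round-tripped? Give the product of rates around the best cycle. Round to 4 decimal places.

0.9830

(1) 0.247 × 4.167 × 0.9156 = 0.94238
(2) 0.7532 × 0.3499 × 3.73 = 0.98302
(3) 0.1789 × 0.531 × 8.449 = 0.80262
Highest is cycle (2) at 0.9830 (≤1, no arbitrage).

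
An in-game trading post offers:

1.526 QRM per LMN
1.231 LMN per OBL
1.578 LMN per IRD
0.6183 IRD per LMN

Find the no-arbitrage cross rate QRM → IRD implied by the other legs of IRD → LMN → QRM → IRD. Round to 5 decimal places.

Known legs of the cycle: 1.578 × 1.526 = 2.408028
For no arbitrage the full-cycle product must be 1, so the missing rate is 1 / 2.408028 ≈ 0.4152776.

0.41528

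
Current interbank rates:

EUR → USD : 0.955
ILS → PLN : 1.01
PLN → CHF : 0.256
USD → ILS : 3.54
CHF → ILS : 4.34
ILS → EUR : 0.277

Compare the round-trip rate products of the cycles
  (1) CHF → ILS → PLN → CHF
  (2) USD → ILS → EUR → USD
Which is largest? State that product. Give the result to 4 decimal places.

(1) 4.34 × 1.01 × 0.256 = 1.12215
(2) 3.54 × 0.277 × 0.955 = 0.93645
Highest is cycle (1) at 1.1222 (>1, arbitrage).

1.1222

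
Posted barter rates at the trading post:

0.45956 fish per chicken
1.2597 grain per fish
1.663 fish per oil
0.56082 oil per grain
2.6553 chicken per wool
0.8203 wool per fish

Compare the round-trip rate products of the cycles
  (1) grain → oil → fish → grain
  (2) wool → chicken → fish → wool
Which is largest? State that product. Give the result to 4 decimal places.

1.1749

(1) 0.56082 × 1.663 × 1.2597 = 1.17485
(2) 2.6553 × 0.45956 × 0.8203 = 1.00099
Highest is cycle (1) at 1.1749 (>1, arbitrage).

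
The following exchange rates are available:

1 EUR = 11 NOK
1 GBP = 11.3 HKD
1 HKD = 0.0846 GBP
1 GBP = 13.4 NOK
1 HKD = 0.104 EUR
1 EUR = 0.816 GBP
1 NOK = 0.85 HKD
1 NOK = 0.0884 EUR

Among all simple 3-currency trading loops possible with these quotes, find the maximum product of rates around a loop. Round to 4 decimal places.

EUR→NOK→HKD→EUR: 11 × 0.85 × 0.104 = 0.97240
EUR→GBP→NOK→EUR: 0.816 × 13.4 × 0.0884 = 0.96660
NOK→HKD→GBP→NOK: 0.85 × 0.0846 × 13.4 = 0.96359
EUR→GBP→HKD→EUR: 0.816 × 11.3 × 0.104 = 0.95896
Maximum is EUR→NOK→HKD→EUR at 0.9724; no arbitrage — every cycle loses value.

0.9724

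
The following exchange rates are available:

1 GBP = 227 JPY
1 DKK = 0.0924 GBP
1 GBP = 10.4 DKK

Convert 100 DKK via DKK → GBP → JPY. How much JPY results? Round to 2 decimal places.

2097.48

100 DKK × 0.0924 = 9.24 GBP
9.24 GBP × 227 = 2097.48 JPY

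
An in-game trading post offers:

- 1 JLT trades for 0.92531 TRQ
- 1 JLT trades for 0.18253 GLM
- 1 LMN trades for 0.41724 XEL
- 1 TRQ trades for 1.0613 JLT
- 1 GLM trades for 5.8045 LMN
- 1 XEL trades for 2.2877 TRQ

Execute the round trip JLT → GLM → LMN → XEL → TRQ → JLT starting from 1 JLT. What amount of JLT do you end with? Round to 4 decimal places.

1 JLT × 0.18253 = 0.18253 GLM
0.18253 GLM × 5.8045 = 1.059495385 LMN
1.059495385 LMN × 0.41724 = 0.4420638544374 XEL
0.4420638544374 XEL × 2.2877 = 1.01130947979643998 TRQ
1.01130947979643998 TRQ × 1.0613 = 1.073302750907961750774 JLT

1.0733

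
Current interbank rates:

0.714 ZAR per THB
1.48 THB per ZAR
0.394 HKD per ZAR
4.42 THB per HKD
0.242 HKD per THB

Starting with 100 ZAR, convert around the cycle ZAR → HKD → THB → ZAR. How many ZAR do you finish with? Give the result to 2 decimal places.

100 ZAR × 0.394 = 39.4 HKD
39.4 HKD × 4.42 = 174.148 THB
174.148 THB × 0.714 = 124.341672 ZAR

124.34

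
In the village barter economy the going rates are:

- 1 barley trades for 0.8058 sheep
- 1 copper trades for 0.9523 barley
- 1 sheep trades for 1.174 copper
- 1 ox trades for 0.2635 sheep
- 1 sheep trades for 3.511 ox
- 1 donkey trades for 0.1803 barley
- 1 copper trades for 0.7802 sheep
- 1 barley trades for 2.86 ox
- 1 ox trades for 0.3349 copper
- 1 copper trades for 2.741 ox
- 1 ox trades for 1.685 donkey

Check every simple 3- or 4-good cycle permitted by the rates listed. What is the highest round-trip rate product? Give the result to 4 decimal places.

0.9174

ox→copper→sheep→ox: 0.3349 × 0.7802 × 3.511 = 0.91739
ox→copper→barley→ox: 0.3349 × 0.9523 × 2.86 = 0.91213
ox→copper→barley→sheep→ox: 0.3349 × 0.9523 × 0.8058 × 3.511 = 0.90229
sheep→copper→barley→sheep: 1.174 × 0.9523 × 0.8058 = 0.90088
ox→donkey→barley→ox: 1.685 × 0.1803 × 2.86 = 0.86888
ox→donkey→barley→sheep→ox: 1.685 × 0.1803 × 0.8058 × 3.511 = 0.85952
ox→sheep→copper→ox: 0.2635 × 1.174 × 2.741 = 0.84793
ox→sheep→copper→barley→ox: 0.2635 × 1.174 × 0.9523 × 2.86 = 0.84254
Maximum is ox→copper→sheep→ox at 0.9174; no arbitrage — every cycle loses value.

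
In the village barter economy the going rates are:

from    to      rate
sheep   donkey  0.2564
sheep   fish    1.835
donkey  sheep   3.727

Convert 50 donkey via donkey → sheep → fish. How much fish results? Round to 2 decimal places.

50 donkey × 3.727 = 186.35 sheep
186.35 sheep × 1.835 = 341.95225 fish

341.95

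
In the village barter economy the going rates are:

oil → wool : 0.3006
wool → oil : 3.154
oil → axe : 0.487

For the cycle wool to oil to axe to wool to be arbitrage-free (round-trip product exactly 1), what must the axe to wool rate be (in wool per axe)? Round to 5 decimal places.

Known legs of the cycle: 3.154 × 0.487 = 1.535998
For no arbitrage the full-cycle product must be 1, so the missing rate is 1 / 1.535998 ≈ 0.6510425.

0.65104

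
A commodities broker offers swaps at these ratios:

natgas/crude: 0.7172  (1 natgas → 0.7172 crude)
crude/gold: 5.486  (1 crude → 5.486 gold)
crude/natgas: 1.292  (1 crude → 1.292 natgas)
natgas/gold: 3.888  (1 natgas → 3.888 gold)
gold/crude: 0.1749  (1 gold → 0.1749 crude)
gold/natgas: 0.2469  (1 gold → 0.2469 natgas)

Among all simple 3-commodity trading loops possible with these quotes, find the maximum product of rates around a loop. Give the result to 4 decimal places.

0.9714

natgas→crude→gold→natgas: 0.7172 × 5.486 × 0.2469 = 0.97144
natgas→gold→crude→natgas: 3.888 × 0.1749 × 1.292 = 0.87857
Maximum is natgas→crude→gold→natgas at 0.9714; no arbitrage — every cycle loses value.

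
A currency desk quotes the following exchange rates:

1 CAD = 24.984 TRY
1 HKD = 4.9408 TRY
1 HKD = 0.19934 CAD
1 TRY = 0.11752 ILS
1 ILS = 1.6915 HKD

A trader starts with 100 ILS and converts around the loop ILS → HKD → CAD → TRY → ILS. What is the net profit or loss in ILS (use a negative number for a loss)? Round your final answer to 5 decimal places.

-0.99886

100 ILS × 1.6915 = 169.15 HKD
169.15 HKD × 0.19934 = 33.718361 CAD
33.718361 CAD × 24.984 = 842.419531224 TRY
842.419531224 TRY × 0.11752 = 99.00114330944448 ILS
Net change: 99.00114330944448 − 100 = -0.99885669055552 ILS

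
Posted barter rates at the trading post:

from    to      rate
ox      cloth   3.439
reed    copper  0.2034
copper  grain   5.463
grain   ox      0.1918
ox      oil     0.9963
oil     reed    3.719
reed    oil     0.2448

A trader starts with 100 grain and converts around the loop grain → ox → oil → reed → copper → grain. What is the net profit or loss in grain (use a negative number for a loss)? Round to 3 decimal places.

100 grain × 0.1918 = 19.18 ox
19.18 ox × 0.9963 = 19.109034 oil
19.109034 oil × 3.719 = 71.066497446 reed
71.066497446 reed × 0.2034 = 14.4549255805164 copper
14.4549255805164 copper × 5.463 = 78.9672584463610932 grain
Net change: 78.9672584463610932 − 100 = -21.0327415536389068 grain

-21.033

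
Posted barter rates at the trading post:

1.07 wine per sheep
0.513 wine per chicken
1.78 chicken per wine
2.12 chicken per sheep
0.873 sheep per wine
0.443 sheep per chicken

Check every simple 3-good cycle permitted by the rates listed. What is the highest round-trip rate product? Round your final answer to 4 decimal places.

0.9494

wine→sheep→chicken→wine: 0.873 × 2.12 × 0.513 = 0.94944
wine→chicken→sheep→wine: 1.78 × 0.443 × 1.07 = 0.84374
Maximum is wine→sheep→chicken→wine at 0.9494; no arbitrage — every cycle loses value.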